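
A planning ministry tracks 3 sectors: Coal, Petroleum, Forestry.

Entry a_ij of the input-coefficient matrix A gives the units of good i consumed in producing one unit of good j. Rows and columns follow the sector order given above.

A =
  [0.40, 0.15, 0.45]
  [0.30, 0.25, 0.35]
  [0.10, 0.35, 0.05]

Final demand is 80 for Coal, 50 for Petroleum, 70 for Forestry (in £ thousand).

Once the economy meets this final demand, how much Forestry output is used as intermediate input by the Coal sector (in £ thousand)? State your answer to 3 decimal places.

z_31 = 39.778

I − A =
  [   0.60    -0.15    -0.45]
  [  -0.30     0.75    -0.35]
  [  -0.10    -0.35     0.95]
Cofactors of I−A, C_ij = (−1)^(i+j)·(minor ij) (rows/columns in the sector order above):
  C_11 = (0.75)(0.95) − (-0.35)(-0.35) = 0.5900
  C_12 = −[(-0.30)(0.95) − (-0.35)(-0.10)] = 0.3200
  C_13 = (-0.30)(-0.35) − (0.75)(-0.10) = 0.1800
  C_21 = −[(-0.15)(0.95) − (-0.45)(-0.35)] = 0.3000
  C_22 = (0.60)(0.95) − (-0.45)(-0.10) = 0.5250
  C_23 = −[(0.60)(-0.35) − (-0.15)(-0.10)] = 0.2250
  C_31 = (-0.15)(-0.35) − (-0.45)(0.75) = 0.3900
  C_32 = −[(0.60)(-0.35) − (-0.45)(-0.30)] = 0.3450
  C_33 = (0.60)(0.75) − (-0.15)(-0.30) = 0.4050
det(I−A) = Σ_j (I−A)_1j·C_1j = (0.60)(0.5900) + (-0.15)(0.3200) + (-0.45)(0.1800) = 0.2250
adj(I−A) = Cᵀ =
  [ 0.5900   0.3000   0.3900]
  [ 0.3200   0.5250   0.3450]
  [ 0.1800   0.2250   0.4050]
(I − A)⁻¹ = adj(I−A) / det(I−A) ≈
  [   2.6222     1.3333     1.7333]
  [   1.4222     2.3333     1.5333]
  [   0.8000     1.0000     1.8000]
First solve x = (I − A)⁻¹ d = adj(I−A)·d / det(I−A); in particular x_1 = (0.5900·80 + 0.3000·50 + 0.3900·70) / 0.2250 = 89.50 / 0.2250 ≈ 397.77778.
Intermediate flow from 3 to 1: z_31 = a_31 · x_1 = 0.10 × 89.50 / 0.2250 = 8.95 / 0.2250 ≈ 39.778.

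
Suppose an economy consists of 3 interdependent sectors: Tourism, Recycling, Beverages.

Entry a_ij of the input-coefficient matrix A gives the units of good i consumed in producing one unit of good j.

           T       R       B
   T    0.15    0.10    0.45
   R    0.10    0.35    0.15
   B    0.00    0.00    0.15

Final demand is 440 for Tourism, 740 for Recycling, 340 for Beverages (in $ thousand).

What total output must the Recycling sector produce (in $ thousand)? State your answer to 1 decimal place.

x_R = 1367.7

I − A =
  [   0.85    -0.10    -0.45]
  [  -0.10     0.65    -0.15]
  [   0.00     0.00     0.85]
Cofactors of I−A, C_ij = (−1)^(i+j)·(minor ij) (rows/columns in the sector order above):
  C_11 = (0.65)(0.85) − (-0.15)(0.00) = 0.5525
  C_12 = −[(-0.10)(0.85) − (-0.15)(0.00)] = 0.0850
  C_13 = (-0.10)(0.00) − (0.65)(0.00) = 0.0000
  C_21 = −[(-0.10)(0.85) − (-0.45)(0.00)] = 0.0850
  C_22 = (0.85)(0.85) − (-0.45)(0.00) = 0.7225
  C_23 = −[(0.85)(0.00) − (-0.10)(0.00)] = 0.0000
  C_31 = (-0.10)(-0.15) − (-0.45)(0.65) = 0.3075
  C_32 = −[(0.85)(-0.15) − (-0.45)(-0.10)] = 0.1725
  C_33 = (0.85)(0.65) − (-0.10)(-0.10) = 0.5425
det(I−A) = Σ_j (I−A)_1j·C_1j = (0.85)(0.5525) + (-0.10)(0.0850) + (-0.45)(0.0000) = 0.461125
adj(I−A) = Cᵀ =
  [ 0.5525   0.0850   0.3075]
  [ 0.0850   0.7225   0.1725]
  [ 0.0000   0.0000   0.5425]
(I − A)⁻¹ = adj(I−A) / det(I−A) ≈
  [   1.1982     0.1843     0.6668]
  [   0.1843     1.5668     0.3741]
  [   0.0000     0.0000     1.1765]
x = (I − A)⁻¹ d = adj(I−A)·d / det(I−A), with det(I−A) = 0.461125:
  x_T = (0.5525·440 + 0.0850·740 + 0.3075·340) / 0.461125 = 410.55 / 0.461125 ≈ 890.3
  x_R = (0.0850·440 + 0.7225·740 + 0.1725·340) / 0.461125 = 630.70 / 0.461125 ≈ 1367.7
  x_B = (0.0000·440 + 0.0000·740 + 0.5425·340) / 0.461125 = 184.45 / 0.461125 = 400.0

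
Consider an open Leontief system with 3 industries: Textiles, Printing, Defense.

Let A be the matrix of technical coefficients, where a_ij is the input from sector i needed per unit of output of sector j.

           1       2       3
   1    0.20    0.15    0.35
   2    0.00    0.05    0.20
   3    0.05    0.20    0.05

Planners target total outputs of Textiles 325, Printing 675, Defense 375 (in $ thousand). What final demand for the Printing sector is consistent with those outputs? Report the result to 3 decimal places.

d_2 = 566.250

I − A =
  [   0.80    -0.15    -0.35]
  [   0.00     0.95    -0.20]
  [  -0.05    -0.20     0.95]
d = (I − A) x:
  d_1 = (+0.80)·325 + (-0.15)·675 + (-0.35)·375 = 27.500
  d_2 = (+0.00)·325 + (+0.95)·675 + (-0.20)·375 = 566.250
  d_3 = (-0.05)·325 + (-0.20)·675 + (+0.95)·375 = 205.000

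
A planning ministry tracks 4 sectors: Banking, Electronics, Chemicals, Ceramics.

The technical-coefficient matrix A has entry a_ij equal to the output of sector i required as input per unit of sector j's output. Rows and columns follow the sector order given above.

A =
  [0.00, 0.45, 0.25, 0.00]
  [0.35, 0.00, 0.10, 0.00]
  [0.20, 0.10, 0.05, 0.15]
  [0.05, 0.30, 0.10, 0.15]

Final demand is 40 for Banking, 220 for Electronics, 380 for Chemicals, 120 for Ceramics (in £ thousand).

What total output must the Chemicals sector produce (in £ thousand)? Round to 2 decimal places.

x_3 = 579.39

I − A =
  [   1.00    -0.45    -0.25     0.00]
  [  -0.35     1.00    -0.10     0.00]
  [  -0.20    -0.10     0.95    -0.15]
  [  -0.05    -0.30    -0.10     0.85]
Compute the cofactors C_ij = (−1)^(i+j)·(3×3 minor ij) of I−A; the adjugate is their transpose:
adj(I−A) = Cᵀ =
  [ 0.779500   0.389125   0.250750   0.044250]
  [ 0.295125   0.748125   0.159375   0.028125]
  [ 0.223000   0.209875   0.716125   0.126375]
  [ 0.176250   0.311625   0.155250   0.722625]
det(I−A) = Σ_j (I−A)_1j·C_1j = (1.00)(0.779500) + (-0.45)(0.295125) + (-0.25)(0.223000) + (0.00)(0.176250) = 0.59094375
(I − A)⁻¹ = adj(I−A) / det(I−A) ≈
  [   1.3191     0.6585     0.4243     0.0749]
  [   0.4994     1.2660     0.2697     0.0476]
  [   0.3774     0.3552     1.2118     0.2139]
  [   0.2983     0.5273     0.2627     1.2228]
x = (I − A)⁻¹ d = adj(I−A)·d / det(I−A), with det(I−A) = 0.59094375:
  x_1 = (0.779500·40 + 0.389125·220 + 0.250750·380 + 0.044250·120) / 0.59094375 = 217.3825 / 0.59094375 ≈ 367.86
  x_2 = (0.295125·40 + 0.748125·220 + 0.159375·380 + 0.028125·120) / 0.59094375 = 240.33 / 0.59094375 ≈ 406.69
  x_3 = (0.223000·40 + 0.209875·220 + 0.716125·380 + 0.126375·120) / 0.59094375 = 342.385 / 0.59094375 ≈ 579.39
  x_4 = (0.176250·40 + 0.311625·220 + 0.155250·380 + 0.722625·120) / 0.59094375 = 221.3175 / 0.59094375 ≈ 374.52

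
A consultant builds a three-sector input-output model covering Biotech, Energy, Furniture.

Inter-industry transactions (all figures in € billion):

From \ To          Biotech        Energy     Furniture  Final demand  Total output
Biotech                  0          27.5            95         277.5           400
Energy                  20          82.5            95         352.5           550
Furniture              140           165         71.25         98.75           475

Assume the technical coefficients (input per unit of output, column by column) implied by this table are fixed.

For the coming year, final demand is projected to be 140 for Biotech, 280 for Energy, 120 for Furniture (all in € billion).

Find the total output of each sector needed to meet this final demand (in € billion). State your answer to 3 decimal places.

Technical coefficients a_ij = z_ij / X_j:
  a_11 = 0/400 = 0.00, a_21 = 20/400 = 0.05, a_31 = 140/400 = 0.35
  a_12 = 27.5/550 = 0.05, a_22 = 82.5/550 = 0.15, a_32 = 165/550 = 0.30
  a_13 = 95/475 = 0.20, a_23 = 95/475 = 0.20, a_33 = 71.25/475 = 0.15
I − A =
  [   1.00    -0.05    -0.20]
  [  -0.05     0.85    -0.20]
  [  -0.35    -0.30     0.85]
Cofactors of I−A, C_ij = (−1)^(i+j)·(minor ij) (rows/columns in the sector order above):
  C_11 = (0.85)(0.85) − (-0.20)(-0.30) = 0.6625
  C_12 = −[(-0.05)(0.85) − (-0.20)(-0.35)] = 0.1125
  C_13 = (-0.05)(-0.30) − (0.85)(-0.35) = 0.3125
  C_21 = −[(-0.05)(0.85) − (-0.20)(-0.30)] = 0.1025
  C_22 = (1.00)(0.85) − (-0.20)(-0.35) = 0.7800
  C_23 = −[(1.00)(-0.30) − (-0.05)(-0.35)] = 0.3175
  C_31 = (-0.05)(-0.20) − (-0.20)(0.85) = 0.1800
  C_32 = −[(1.00)(-0.20) − (-0.20)(-0.05)] = 0.2100
  C_33 = (1.00)(0.85) − (-0.05)(-0.05) = 0.8475
det(I−A) = Σ_j (I−A)_1j·C_1j = (1.00)(0.6625) + (-0.05)(0.1125) + (-0.20)(0.3125) = 0.594375
adj(I−A) = Cᵀ =
  [ 0.6625   0.1025   0.1800]
  [ 0.1125   0.7800   0.2100]
  [ 0.3125   0.3175   0.8475]
(I − A)⁻¹ = adj(I−A) / det(I−A) ≈
  [   1.1146     0.1725     0.3028]
  [   0.1893     1.3123     0.3533]
  [   0.5258     0.5342     1.4259]
x = (I − A)⁻¹ d = adj(I−A)·d / det(I−A), with det(I−A) = 0.594375:
  x_1 = (0.6625·140 + 0.1025·280 + 0.1800·120) / 0.594375 = 143.05 / 0.594375 ≈ 240.673
  x_2 = (0.1125·140 + 0.7800·280 + 0.2100·120) / 0.594375 = 259.35 / 0.594375 ≈ 436.341
  x_3 = (0.3125·140 + 0.3175·280 + 0.8475·120) / 0.594375 = 234.35 / 0.594375 ≈ 394.280

x_1 = 240.673, x_2 = 436.341, x_3 = 394.280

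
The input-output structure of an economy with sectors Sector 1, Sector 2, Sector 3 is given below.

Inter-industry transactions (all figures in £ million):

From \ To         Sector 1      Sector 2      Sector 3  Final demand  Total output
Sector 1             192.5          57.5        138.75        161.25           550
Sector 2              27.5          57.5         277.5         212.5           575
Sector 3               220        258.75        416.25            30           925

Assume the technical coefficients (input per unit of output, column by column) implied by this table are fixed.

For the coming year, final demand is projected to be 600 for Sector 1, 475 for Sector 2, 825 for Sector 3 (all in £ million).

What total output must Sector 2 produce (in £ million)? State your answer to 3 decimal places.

Technical coefficients a_ij = z_ij / X_j:
  a_11 = 192.5/550 = 0.35, a_21 = 27.5/550 = 0.05, a_31 = 220/550 = 0.40
  a_12 = 57.5/575 = 0.10, a_22 = 57.5/575 = 0.10, a_32 = 258.75/575 = 0.45
  a_13 = 138.75/925 = 0.15, a_23 = 277.5/925 = 0.30, a_33 = 416.25/925 = 0.45
I − A =
  [   0.65    -0.10    -0.15]
  [  -0.05     0.90    -0.30]
  [  -0.40    -0.45     0.55]
Cofactors of I−A, C_ij = (−1)^(i+j)·(minor ij) (rows/columns in the sector order above):
  C_11 = (0.90)(0.55) − (-0.30)(-0.45) = 0.3600
  C_12 = −[(-0.05)(0.55) − (-0.30)(-0.40)] = 0.1475
  C_13 = (-0.05)(-0.45) − (0.90)(-0.40) = 0.3825
  C_21 = −[(-0.10)(0.55) − (-0.15)(-0.45)] = 0.1225
  C_22 = (0.65)(0.55) − (-0.15)(-0.40) = 0.2975
  C_23 = −[(0.65)(-0.45) − (-0.10)(-0.40)] = 0.3325
  C_31 = (-0.10)(-0.30) − (-0.15)(0.90) = 0.1650
  C_32 = −[(0.65)(-0.30) − (-0.15)(-0.05)] = 0.2025
  C_33 = (0.65)(0.90) − (-0.10)(-0.05) = 0.5800
det(I−A) = Σ_j (I−A)_1j·C_1j = (0.65)(0.3600) + (-0.10)(0.1475) + (-0.15)(0.3825) = 0.161875
adj(I−A) = Cᵀ =
  [ 0.3600   0.1225   0.1650]
  [ 0.1475   0.2975   0.2025]
  [ 0.3825   0.3325   0.5800]
(I − A)⁻¹ = adj(I−A) / det(I−A) ≈
  [   2.2239     0.7568     1.0193]
  [   0.9112     1.8378     1.2510]
  [   2.3629     2.0541     3.5830]
x = (I − A)⁻¹ d = adj(I−A)·d / det(I−A), with det(I−A) = 0.161875:
  x_1 = (0.3600·600 + 0.1225·475 + 0.1650·825) / 0.161875 = 410.3125 / 0.161875 ≈ 2534.749
  x_2 = (0.1475·600 + 0.2975·475 + 0.2025·825) / 0.161875 = 396.875 / 0.161875 ≈ 2451.737
  x_3 = (0.3825·600 + 0.3325·475 + 0.5800·825) / 0.161875 = 865.9375 / 0.161875 ≈ 5349.421

x_2 = 2451.737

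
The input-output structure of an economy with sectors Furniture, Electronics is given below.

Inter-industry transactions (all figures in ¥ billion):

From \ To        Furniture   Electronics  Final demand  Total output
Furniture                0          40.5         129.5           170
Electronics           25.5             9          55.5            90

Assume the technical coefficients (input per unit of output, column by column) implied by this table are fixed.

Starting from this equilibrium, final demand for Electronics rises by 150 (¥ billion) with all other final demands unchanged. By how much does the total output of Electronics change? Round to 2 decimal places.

Δx_E = 180.18

Technical coefficients a_ij = z_ij / X_j:
  a_FF = 0/170 = 0.00, a_EF = 25.5/170 = 0.15
  a_FE = 40.5/90 = 0.45, a_EE = 9/90 = 0.10
I − A =
  [   1.00    -0.45]
  [  -0.15     0.90]
det(I−A) = (1.00)(0.90) − (-0.45)(-0.15) = 0.8325
adj(I−A) = [[0.90, 0.45], [0.15, 1.00]]
(I − A)⁻¹ = adj(I−A) / det(I−A) ≈
  [   1.0811     0.5405]
  [   0.1802     1.2012]
Δx = (I − A)⁻¹ Δd with Δd having +150 in the Electronics component and 0 elsewhere.
So Δx_E = L_EE · (+150), where L_EE = adj(I−A)_EE / det(I−A) = 1.00 / 0.8325.
Δx_E = 1.00 × (+150) / 0.8325 = 150.00 / 0.8325 ≈ 180.18.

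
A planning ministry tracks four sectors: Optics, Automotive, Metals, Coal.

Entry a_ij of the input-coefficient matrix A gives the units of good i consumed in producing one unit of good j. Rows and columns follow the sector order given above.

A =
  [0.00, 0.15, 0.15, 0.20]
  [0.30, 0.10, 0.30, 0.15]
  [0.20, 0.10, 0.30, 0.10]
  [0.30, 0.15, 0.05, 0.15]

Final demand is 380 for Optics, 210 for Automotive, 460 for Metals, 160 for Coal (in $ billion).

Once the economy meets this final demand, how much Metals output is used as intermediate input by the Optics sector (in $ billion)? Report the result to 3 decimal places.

I − A =
  [   1.00    -0.15    -0.15    -0.20]
  [  -0.30     0.90    -0.30    -0.15]
  [  -0.20    -0.10     0.70    -0.10]
  [  -0.30    -0.15    -0.05     0.85]
Compute the cofactors C_ij = (−1)^(i+j)·(3×3 minor ij) of I−A; the adjugate is their transpose:
adj(I−A) = Cᵀ =
  [ 0.48450   0.12550   0.16875   0.15600]
  [ 0.27000   0.51600   0.29250   0.18900]
  [ 0.21000   0.13000   0.63450   0.14700]
  [ 0.23100   0.14300   0.14850   0.52800]
det(I−A) = Σ_j (I−A)_1j·C_1j = (1.00)(0.48450) + (-0.15)(0.27000) + (-0.15)(0.21000) + (-0.20)(0.23100) = 0.3663
(I − A)⁻¹ = adj(I−A) / det(I−A) ≈
  [   1.3227     0.3426     0.4607     0.4259]
  [   0.7371     1.4087     0.7985     0.5160]
  [   0.5733     0.3549     1.7322     0.4013]
  [   0.6306     0.3904     0.4054     1.4414]
First solve x = (I − A)⁻¹ d = adj(I−A)·d / det(I−A); in particular x_O = (0.48450·380 + 0.12550·210 + 0.16875·460 + 0.15600·160) / 0.3663 = 313.05 / 0.3663 ≈ 854.62735.
Intermediate flow from M to O: z_MO = a_MO · x_O = 0.20 × 313.05 / 0.3663 = 62.61 / 0.3663 ≈ 170.925.

z_MO = 170.925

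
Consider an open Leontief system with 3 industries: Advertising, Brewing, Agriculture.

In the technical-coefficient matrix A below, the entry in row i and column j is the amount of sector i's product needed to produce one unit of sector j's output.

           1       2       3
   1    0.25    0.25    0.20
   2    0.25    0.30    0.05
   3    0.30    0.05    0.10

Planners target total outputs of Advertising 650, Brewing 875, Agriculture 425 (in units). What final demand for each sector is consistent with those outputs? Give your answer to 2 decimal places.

I − A =
  [   0.75    -0.25    -0.20]
  [  -0.25     0.70    -0.05]
  [  -0.30    -0.05     0.90]
d = (I − A) x:
  d_1 = (+0.75)·650 + (-0.25)·875 + (-0.20)·425 = 183.75
  d_2 = (-0.25)·650 + (+0.70)·875 + (-0.05)·425 = 428.75
  d_3 = (-0.30)·650 + (-0.05)·875 + (+0.90)·425 = 143.75

d_1 = 183.75, d_2 = 428.75, d_3 = 143.75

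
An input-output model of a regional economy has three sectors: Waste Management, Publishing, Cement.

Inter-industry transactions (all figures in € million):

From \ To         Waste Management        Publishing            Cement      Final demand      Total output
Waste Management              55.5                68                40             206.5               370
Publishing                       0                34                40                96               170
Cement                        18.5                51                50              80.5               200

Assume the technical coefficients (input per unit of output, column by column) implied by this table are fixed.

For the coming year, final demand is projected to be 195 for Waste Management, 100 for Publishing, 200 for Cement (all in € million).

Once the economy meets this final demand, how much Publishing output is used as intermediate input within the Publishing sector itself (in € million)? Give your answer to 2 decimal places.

z_22 = 44.16

Technical coefficients a_ij = z_ij / X_j:
  a_11 = 55.5/370 = 0.15, a_21 = 0/370 = 0.00, a_31 = 18.5/370 = 0.05
  a_12 = 68/170 = 0.40, a_22 = 34/170 = 0.20, a_32 = 51/170 = 0.30
  a_13 = 40/200 = 0.20, a_23 = 40/200 = 0.20, a_33 = 50/200 = 0.25
I − A =
  [   0.85    -0.40    -0.20]
  [   0.00     0.80    -0.20]
  [  -0.05    -0.30     0.75]
Cofactors of I−A, C_ij = (−1)^(i+j)·(minor ij) (rows/columns in the sector order above):
  C_11 = (0.80)(0.75) − (-0.20)(-0.30) = 0.5400
  C_12 = −[(0.00)(0.75) − (-0.20)(-0.05)] = 0.0100
  C_13 = (0.00)(-0.30) − (0.80)(-0.05) = 0.0400
  C_21 = −[(-0.40)(0.75) − (-0.20)(-0.30)] = 0.3600
  C_22 = (0.85)(0.75) − (-0.20)(-0.05) = 0.6275
  C_23 = −[(0.85)(-0.30) − (-0.40)(-0.05)] = 0.2750
  C_31 = (-0.40)(-0.20) − (-0.20)(0.80) = 0.2400
  C_32 = −[(0.85)(-0.20) − (-0.20)(0.00)] = 0.1700
  C_33 = (0.85)(0.80) − (-0.40)(0.00) = 0.6800
det(I−A) = Σ_j (I−A)_1j·C_1j = (0.85)(0.5400) + (-0.40)(0.0100) + (-0.20)(0.0400) = 0.4470
adj(I−A) = Cᵀ =
  [ 0.5400   0.3600   0.2400]
  [ 0.0100   0.6275   0.1700]
  [ 0.0400   0.2750   0.6800]
(I − A)⁻¹ = adj(I−A) / det(I−A) ≈
  [   1.2081     0.8054     0.5369]
  [   0.0224     1.4038     0.3803]
  [   0.0895     0.6152     1.5213]
First solve x = (I − A)⁻¹ d = adj(I−A)·d / det(I−A); in particular x_2 = (0.0100·195 + 0.6275·100 + 0.1700·200) / 0.4470 = 98.70 / 0.4470 ≈ 220.8054.
Intermediate flow from 2 to 2: z_22 = a_22 · x_2 = 0.20 × 98.70 / 0.4470 = 19.74 / 0.4470 ≈ 44.16.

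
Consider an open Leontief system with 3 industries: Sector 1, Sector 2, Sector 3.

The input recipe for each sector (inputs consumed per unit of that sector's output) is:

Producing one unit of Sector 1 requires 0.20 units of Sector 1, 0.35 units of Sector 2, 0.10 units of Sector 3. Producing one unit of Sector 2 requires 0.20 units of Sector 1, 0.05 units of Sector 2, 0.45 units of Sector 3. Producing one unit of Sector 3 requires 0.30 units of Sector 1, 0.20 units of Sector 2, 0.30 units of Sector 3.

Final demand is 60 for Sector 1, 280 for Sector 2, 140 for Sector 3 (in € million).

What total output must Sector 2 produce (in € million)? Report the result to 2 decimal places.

I − A =
  [   0.80    -0.20    -0.30]
  [  -0.35     0.95    -0.20]
  [  -0.10    -0.45     0.70]
Cofactors of I−A, C_ij = (−1)^(i+j)·(minor ij) (rows/columns in the sector order above):
  C_11 = (0.95)(0.70) − (-0.20)(-0.45) = 0.5750
  C_12 = −[(-0.35)(0.70) − (-0.20)(-0.10)] = 0.2650
  C_13 = (-0.35)(-0.45) − (0.95)(-0.10) = 0.2525
  C_21 = −[(-0.20)(0.70) − (-0.30)(-0.45)] = 0.2750
  C_22 = (0.80)(0.70) − (-0.30)(-0.10) = 0.5300
  C_23 = −[(0.80)(-0.45) − (-0.20)(-0.10)] = 0.3800
  C_31 = (-0.20)(-0.20) − (-0.30)(0.95) = 0.3250
  C_32 = −[(0.80)(-0.20) − (-0.30)(-0.35)] = 0.2650
  C_33 = (0.80)(0.95) − (-0.20)(-0.35) = 0.6900
det(I−A) = Σ_j (I−A)_1j·C_1j = (0.80)(0.5750) + (-0.20)(0.2650) + (-0.30)(0.2525) = 0.33125
adj(I−A) = Cᵀ =
  [ 0.5750   0.2750   0.3250]
  [ 0.2650   0.5300   0.2650]
  [ 0.2525   0.3800   0.6900]
(I − A)⁻¹ = adj(I−A) / det(I−A) ≈
  [   1.7358     0.8302     0.9811]
  [   0.8000     1.6000     0.8000]
  [   0.7623     1.1472     2.0830]
x = (I − A)⁻¹ d = adj(I−A)·d / det(I−A), with det(I−A) = 0.33125:
  x_1 = (0.5750·60 + 0.2750·280 + 0.3250·140) / 0.33125 = 157.00 / 0.33125 ≈ 473.96
  x_2 = (0.2650·60 + 0.5300·280 + 0.2650·140) / 0.33125 = 201.40 / 0.33125 = 608.00
  x_3 = (0.2525·60 + 0.3800·280 + 0.6900·140) / 0.33125 = 218.15 / 0.33125 ≈ 658.57

x_2 = 608.00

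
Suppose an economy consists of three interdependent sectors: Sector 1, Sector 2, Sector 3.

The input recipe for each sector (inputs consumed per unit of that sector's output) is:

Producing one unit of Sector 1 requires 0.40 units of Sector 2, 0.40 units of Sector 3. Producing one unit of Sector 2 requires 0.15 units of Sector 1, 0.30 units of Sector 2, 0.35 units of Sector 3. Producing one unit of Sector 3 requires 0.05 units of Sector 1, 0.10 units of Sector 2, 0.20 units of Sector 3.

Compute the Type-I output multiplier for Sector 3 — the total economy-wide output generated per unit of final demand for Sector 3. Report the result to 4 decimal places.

m_3 = 1.8000

I − A =
  [   1.00    -0.15    -0.05]
  [  -0.40     0.70    -0.10]
  [  -0.40    -0.35     0.80]
Cofactors of I−A, C_ij = (−1)^(i+j)·(minor ij) (rows/columns in the sector order above):
  C_11 = (0.70)(0.80) − (-0.10)(-0.35) = 0.5250
  C_12 = −[(-0.40)(0.80) − (-0.10)(-0.40)] = 0.3600
  C_13 = (-0.40)(-0.35) − (0.70)(-0.40) = 0.4200
  C_21 = −[(-0.15)(0.80) − (-0.05)(-0.35)] = 0.1375
  C_22 = (1.00)(0.80) − (-0.05)(-0.40) = 0.7800
  C_23 = −[(1.00)(-0.35) − (-0.15)(-0.40)] = 0.4100
  C_31 = (-0.15)(-0.10) − (-0.05)(0.70) = 0.0500
  C_32 = −[(1.00)(-0.10) − (-0.05)(-0.40)] = 0.1200
  C_33 = (1.00)(0.70) − (-0.15)(-0.40) = 0.6400
det(I−A) = Σ_j (I−A)_1j·C_1j = (1.00)(0.5250) + (-0.15)(0.3600) + (-0.05)(0.4200) = 0.4500
adj(I−A) = Cᵀ =
  [ 0.5250   0.1375   0.0500]
  [ 0.3600   0.7800   0.1200]
  [ 0.4200   0.4100   0.6400]
(I − A)⁻¹ = adj(I−A) / det(I−A) ≈
  [   1.16667     0.30556     0.11111]
  [   0.80000     1.73333     0.26667]
  [   0.93333     0.91111     1.42222]
The output multiplier for sector j is the column-j sum of the Leontief inverse (I − A)⁻¹ = adj(I−A) / det(I−A).
Column 3 of adj(I−A): (0.0500, 0.1200, 0.6400); det(I−A) = 0.4500.
m_3 = (0.0500 + 0.1200 + 0.6400) / 0.4500 = 0.81 / 0.4500 = 1.8000.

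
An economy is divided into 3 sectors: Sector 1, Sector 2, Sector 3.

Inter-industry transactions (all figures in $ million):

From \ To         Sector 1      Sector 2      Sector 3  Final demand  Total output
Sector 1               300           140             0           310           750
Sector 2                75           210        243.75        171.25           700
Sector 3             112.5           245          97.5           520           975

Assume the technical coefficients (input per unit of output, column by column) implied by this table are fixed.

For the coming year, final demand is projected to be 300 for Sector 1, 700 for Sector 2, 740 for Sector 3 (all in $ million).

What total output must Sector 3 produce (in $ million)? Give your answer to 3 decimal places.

x_3 = 1686.667

Technical coefficients a_ij = z_ij / X_j:
  a_11 = 300/750 = 0.40, a_21 = 75/750 = 0.10, a_31 = 112.5/750 = 0.15
  a_12 = 140/700 = 0.20, a_22 = 210/700 = 0.30, a_32 = 245/700 = 0.35
  a_13 = 0/975 = 0.00, a_23 = 243.75/975 = 0.25, a_33 = 97.5/975 = 0.10
I − A =
  [   0.60    -0.20     0.00]
  [  -0.10     0.70    -0.25]
  [  -0.15    -0.35     0.90]
Cofactors of I−A, C_ij = (−1)^(i+j)·(minor ij) (rows/columns in the sector order above):
  C_11 = (0.70)(0.90) − (-0.25)(-0.35) = 0.5425
  C_12 = −[(-0.10)(0.90) − (-0.25)(-0.15)] = 0.1275
  C_13 = (-0.10)(-0.35) − (0.70)(-0.15) = 0.1400
  C_21 = −[(-0.20)(0.90) − (0.00)(-0.35)] = 0.1800
  C_22 = (0.60)(0.90) − (0.00)(-0.15) = 0.5400
  C_23 = −[(0.60)(-0.35) − (-0.20)(-0.15)] = 0.2400
  C_31 = (-0.20)(-0.25) − (0.00)(0.70) = 0.0500
  C_32 = −[(0.60)(-0.25) − (0.00)(-0.10)] = 0.1500
  C_33 = (0.60)(0.70) − (-0.20)(-0.10) = 0.4000
det(I−A) = Σ_j (I−A)_1j·C_1j = (0.60)(0.5425) + (-0.20)(0.1275) + (0.00)(0.1400) = 0.3000
adj(I−A) = Cᵀ =
  [ 0.5425   0.1800   0.0500]
  [ 0.1275   0.5400   0.1500]
  [ 0.1400   0.2400   0.4000]
(I − A)⁻¹ = adj(I−A) / det(I−A) ≈
  [   1.8083     0.6000     0.1667]
  [   0.4250     1.8000     0.5000]
  [   0.4667     0.8000     1.3333]
x = (I − A)⁻¹ d = adj(I−A)·d / det(I−A), with det(I−A) = 0.3000:
  x_1 = (0.5425·300 + 0.1800·700 + 0.0500·740) / 0.3000 = 325.75 / 0.3000 ≈ 1085.833
  x_2 = (0.1275·300 + 0.5400·700 + 0.1500·740) / 0.3000 = 527.25 / 0.3000 = 1757.500
  x_3 = (0.1400·300 + 0.2400·700 + 0.4000·740) / 0.3000 = 506.00 / 0.3000 ≈ 1686.667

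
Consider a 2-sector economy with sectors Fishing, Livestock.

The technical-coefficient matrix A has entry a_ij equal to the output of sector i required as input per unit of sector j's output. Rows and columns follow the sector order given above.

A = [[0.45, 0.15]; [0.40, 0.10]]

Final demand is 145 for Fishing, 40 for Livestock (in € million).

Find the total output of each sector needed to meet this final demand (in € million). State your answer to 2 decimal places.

x_F = 313.79, x_L = 183.91

I − A =
  [   0.55    -0.15]
  [  -0.40     0.90]
det(I−A) = (0.55)(0.90) − (-0.15)(-0.40) = 0.4350
adj(I−A) = [[0.90, 0.15], [0.40, 0.55]]
(I − A)⁻¹ = adj(I−A) / det(I−A) ≈
  [   2.0690     0.3448]
  [   0.9195     1.2644]
x = (I − A)⁻¹ d = adj(I−A)·d / det(I−A), with det(I−A) = 0.4350:
  x_F = (0.90·145 + 0.15·40) / 0.4350 = 136.50 / 0.4350 ≈ 313.79
  x_L = (0.40·145 + 0.55·40) / 0.4350 = 80.00 / 0.4350 ≈ 183.91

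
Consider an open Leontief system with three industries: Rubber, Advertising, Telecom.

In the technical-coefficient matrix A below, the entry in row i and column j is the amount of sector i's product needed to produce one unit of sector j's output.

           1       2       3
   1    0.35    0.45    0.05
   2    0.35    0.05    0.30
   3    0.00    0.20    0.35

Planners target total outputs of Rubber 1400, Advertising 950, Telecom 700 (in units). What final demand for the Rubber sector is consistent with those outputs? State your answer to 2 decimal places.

I − A =
  [   0.65    -0.45    -0.05]
  [  -0.35     0.95    -0.30]
  [   0.00    -0.20     0.65]
d = (I − A) x:
  d_1 = (+0.65)·1400 + (-0.45)·950 + (-0.05)·700 = 447.50
  d_2 = (-0.35)·1400 + (+0.95)·950 + (-0.30)·700 = 202.50
  d_3 = (+0.00)·1400 + (-0.20)·950 + (+0.65)·700 = 265.00

d_1 = 447.50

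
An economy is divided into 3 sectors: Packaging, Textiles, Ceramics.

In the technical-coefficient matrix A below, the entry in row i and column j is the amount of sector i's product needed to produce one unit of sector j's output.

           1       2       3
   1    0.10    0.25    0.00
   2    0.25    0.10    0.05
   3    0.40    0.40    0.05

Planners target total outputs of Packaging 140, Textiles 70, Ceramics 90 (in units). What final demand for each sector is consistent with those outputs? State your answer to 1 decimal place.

I − A =
  [   0.90    -0.25     0.00]
  [  -0.25     0.90    -0.05]
  [  -0.40    -0.40     0.95]
d = (I − A) x:
  d_1 = (+0.90)·140 + (-0.25)·70 + (+0.00)·90 = 108.5
  d_2 = (-0.25)·140 + (+0.90)·70 + (-0.05)·90 = 23.5
  d_3 = (-0.40)·140 + (-0.40)·70 + (+0.95)·90 = 1.5

d_1 = 108.5, d_2 = 23.5, d_3 = 1.5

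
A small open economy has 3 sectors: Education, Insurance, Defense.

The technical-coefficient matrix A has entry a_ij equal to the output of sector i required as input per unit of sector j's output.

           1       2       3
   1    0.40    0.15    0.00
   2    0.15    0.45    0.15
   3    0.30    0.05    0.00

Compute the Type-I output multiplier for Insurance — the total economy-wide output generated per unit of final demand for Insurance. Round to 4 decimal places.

m_2 = 2.7848

I − A =
  [   0.60    -0.15     0.00]
  [  -0.15     0.55    -0.15]
  [  -0.30    -0.05     1.00]
Cofactors of I−A, C_ij = (−1)^(i+j)·(minor ij) (rows/columns in the sector order above):
  C_11 = (0.55)(1.00) − (-0.15)(-0.05) = 0.5425
  C_12 = −[(-0.15)(1.00) − (-0.15)(-0.30)] = 0.1950
  C_13 = (-0.15)(-0.05) − (0.55)(-0.30) = 0.1725
  C_21 = −[(-0.15)(1.00) − (0.00)(-0.05)] = 0.1500
  C_22 = (0.60)(1.00) − (0.00)(-0.30) = 0.6000
  C_23 = −[(0.60)(-0.05) − (-0.15)(-0.30)] = 0.0750
  C_31 = (-0.15)(-0.15) − (0.00)(0.55) = 0.0225
  C_32 = −[(0.60)(-0.15) − (0.00)(-0.15)] = 0.0900
  C_33 = (0.60)(0.55) − (-0.15)(-0.15) = 0.3075
det(I−A) = Σ_j (I−A)_1j·C_1j = (0.60)(0.5425) + (-0.15)(0.1950) + (0.00)(0.1725) = 0.29625
adj(I−A) = Cᵀ =
  [ 0.5425   0.1500   0.0225]
  [ 0.1950   0.6000   0.0900]
  [ 0.1725   0.0750   0.3075]
(I − A)⁻¹ = adj(I−A) / det(I−A) ≈
  [   1.83122     0.50633     0.07595]
  [   0.65823     2.02532     0.30380]
  [   0.58228     0.25316     1.03797]
The output multiplier for sector j is the column-j sum of the Leontief inverse (I − A)⁻¹ = adj(I−A) / det(I−A).
Column 2 of adj(I−A): (0.1500, 0.6000, 0.0750); det(I−A) = 0.29625.
m_2 = (0.1500 + 0.6000 + 0.0750) / 0.29625 = 0.825 / 0.29625 ≈ 2.7848.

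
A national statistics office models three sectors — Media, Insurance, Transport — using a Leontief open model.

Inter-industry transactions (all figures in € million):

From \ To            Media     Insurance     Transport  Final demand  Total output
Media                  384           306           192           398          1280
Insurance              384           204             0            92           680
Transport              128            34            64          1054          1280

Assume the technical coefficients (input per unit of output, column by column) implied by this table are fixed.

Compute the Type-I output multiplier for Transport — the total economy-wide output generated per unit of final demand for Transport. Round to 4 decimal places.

Technical coefficients a_ij = z_ij / X_j:
  a_MM = 384/1280 = 0.30, a_IM = 384/1280 = 0.30, a_TM = 128/1280 = 0.10
  a_MI = 306/680 = 0.45, a_II = 204/680 = 0.30, a_TI = 34/680 = 0.05
  a_MT = 192/1280 = 0.15, a_IT = 0/1280 = 0.00, a_TT = 64/1280 = 0.05
I − A =
  [   0.70    -0.45    -0.15]
  [  -0.30     0.70     0.00]
  [  -0.10    -0.05     0.95]
Cofactors of I−A, C_ij = (−1)^(i+j)·(minor ij) (rows/columns in the sector order above):
  C_11 = (0.70)(0.95) − (0.00)(-0.05) = 0.6650
  C_12 = −[(-0.30)(0.95) − (0.00)(-0.10)] = 0.2850
  C_13 = (-0.30)(-0.05) − (0.70)(-0.10) = 0.0850
  C_21 = −[(-0.45)(0.95) − (-0.15)(-0.05)] = 0.4350
  C_22 = (0.70)(0.95) − (-0.15)(-0.10) = 0.6500
  C_23 = −[(0.70)(-0.05) − (-0.45)(-0.10)] = 0.0800
  C_31 = (-0.45)(0.00) − (-0.15)(0.70) = 0.1050
  C_32 = −[(0.70)(0.00) − (-0.15)(-0.30)] = 0.0450
  C_33 = (0.70)(0.70) − (-0.45)(-0.30) = 0.3550
det(I−A) = Σ_j (I−A)_1j·C_1j = (0.70)(0.6650) + (-0.45)(0.2850) + (-0.15)(0.0850) = 0.3245
adj(I−A) = Cᵀ =
  [ 0.6650   0.4350   0.1050]
  [ 0.2850   0.6500   0.0450]
  [ 0.0850   0.0800   0.3550]
(I − A)⁻¹ = adj(I−A) / det(I−A) ≈
  [   2.04931     1.34052     0.32357]
  [   0.87827     2.00308     0.13867]
  [   0.26194     0.24653     1.09399]
The output multiplier for sector j is the column-j sum of the Leontief inverse (I − A)⁻¹ = adj(I−A) / det(I−A).
Column T of adj(I−A): (0.1050, 0.0450, 0.3550); det(I−A) = 0.3245.
m_T = (0.1050 + 0.0450 + 0.3550) / 0.3245 = 0.505 / 0.3245 ≈ 1.5562.

m_T = 1.5562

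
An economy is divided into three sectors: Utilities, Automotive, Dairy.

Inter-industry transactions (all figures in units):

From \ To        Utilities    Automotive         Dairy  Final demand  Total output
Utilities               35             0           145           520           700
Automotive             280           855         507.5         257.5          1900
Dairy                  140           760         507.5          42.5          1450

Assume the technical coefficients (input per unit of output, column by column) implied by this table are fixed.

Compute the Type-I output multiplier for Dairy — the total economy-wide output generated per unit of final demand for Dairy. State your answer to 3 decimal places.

m_D = 5.289

Technical coefficients a_ij = z_ij / X_j:
  a_UU = 35/700 = 0.05, a_AU = 280/700 = 0.40, a_DU = 140/700 = 0.20
  a_UA = 0/1900 = 0.00, a_AA = 855/1900 = 0.45, a_DA = 760/1900 = 0.40
  a_UD = 145/1450 = 0.10, a_AD = 507.5/1450 = 0.35, a_DD = 507.5/1450 = 0.35
I − A =
  [   0.95     0.00    -0.10]
  [  -0.40     0.55    -0.35]
  [  -0.20    -0.40     0.65]
Cofactors of I−A, C_ij = (−1)^(i+j)·(minor ij) (rows/columns in the sector order above):
  C_11 = (0.55)(0.65) − (-0.35)(-0.40) = 0.2175
  C_12 = −[(-0.40)(0.65) − (-0.35)(-0.20)] = 0.3300
  C_13 = (-0.40)(-0.40) − (0.55)(-0.20) = 0.2700
  C_21 = −[(0.00)(0.65) − (-0.10)(-0.40)] = 0.0400
  C_22 = (0.95)(0.65) − (-0.10)(-0.20) = 0.5975
  C_23 = −[(0.95)(-0.40) − (0.00)(-0.20)] = 0.3800
  C_31 = (0.00)(-0.35) − (-0.10)(0.55) = 0.0550
  C_32 = −[(0.95)(-0.35) − (-0.10)(-0.40)] = 0.3725
  C_33 = (0.95)(0.55) − (0.00)(-0.40) = 0.5225
det(I−A) = Σ_j (I−A)_1j·C_1j = (0.95)(0.2175) + (0.00)(0.3300) + (-0.10)(0.2700) = 0.179625
adj(I−A) = Cᵀ =
  [ 0.2175   0.0400   0.0550]
  [ 0.3300   0.5975   0.3725]
  [ 0.2700   0.3800   0.5225]
(I − A)⁻¹ = adj(I−A) / det(I−A) ≈
  [   1.2109     0.2227     0.3062]
  [   1.8372     3.3264     2.0738]
  [   1.5031     2.1155     2.9088]
The output multiplier for sector j is the column-j sum of the Leontief inverse (I − A)⁻¹ = adj(I−A) / det(I−A).
Column D of adj(I−A): (0.0550, 0.3725, 0.5225); det(I−A) = 0.179625.
m_D = (0.0550 + 0.3725 + 0.5225) / 0.179625 = 0.95 / 0.179625 ≈ 5.289.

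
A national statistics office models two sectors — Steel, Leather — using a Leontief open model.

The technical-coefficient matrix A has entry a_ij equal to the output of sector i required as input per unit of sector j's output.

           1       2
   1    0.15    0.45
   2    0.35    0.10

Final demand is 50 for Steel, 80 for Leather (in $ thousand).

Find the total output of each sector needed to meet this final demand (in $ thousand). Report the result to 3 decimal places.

I − A =
  [   0.85    -0.45]
  [  -0.35     0.90]
det(I−A) = (0.85)(0.90) − (-0.45)(-0.35) = 0.6075
adj(I−A) = [[0.90, 0.45], [0.35, 0.85]]
(I − A)⁻¹ = adj(I−A) / det(I−A) ≈
  [   1.4815     0.7407]
  [   0.5761     1.3992]
x = (I − A)⁻¹ d = adj(I−A)·d / det(I−A), with det(I−A) = 0.6075:
  x_1 = (0.90·50 + 0.45·80) / 0.6075 = 81.00 / 0.6075 ≈ 133.333
  x_2 = (0.35·50 + 0.85·80) / 0.6075 = 85.50 / 0.6075 ≈ 140.741

x_1 = 133.333, x_2 = 140.741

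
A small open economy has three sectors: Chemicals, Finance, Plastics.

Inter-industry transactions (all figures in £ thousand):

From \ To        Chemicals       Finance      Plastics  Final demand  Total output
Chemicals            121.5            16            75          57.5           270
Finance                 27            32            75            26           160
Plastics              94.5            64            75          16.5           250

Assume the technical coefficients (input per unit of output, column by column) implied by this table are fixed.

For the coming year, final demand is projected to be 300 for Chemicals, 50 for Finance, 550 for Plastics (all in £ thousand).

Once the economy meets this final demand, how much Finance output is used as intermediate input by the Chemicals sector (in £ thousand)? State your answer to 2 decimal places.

z_FC = 225.68

Technical coefficients a_ij = z_ij / X_j:
  a_CC = 121.5/270 = 0.45, a_FC = 27/270 = 0.10, a_PC = 94.5/270 = 0.35
  a_CF = 16/160 = 0.10, a_FF = 32/160 = 0.20, a_PF = 64/160 = 0.40
  a_CP = 75/250 = 0.30, a_FP = 75/250 = 0.30, a_PP = 75/250 = 0.30
I − A =
  [   0.55    -0.10    -0.30]
  [  -0.10     0.80    -0.30]
  [  -0.35    -0.40     0.70]
Cofactors of I−A, C_ij = (−1)^(i+j)·(minor ij) (rows/columns in the sector order above):
  C_11 = (0.80)(0.70) − (-0.30)(-0.40) = 0.4400
  C_12 = −[(-0.10)(0.70) − (-0.30)(-0.35)] = 0.1750
  C_13 = (-0.10)(-0.40) − (0.80)(-0.35) = 0.3200
  C_21 = −[(-0.10)(0.70) − (-0.30)(-0.40)] = 0.1900
  C_22 = (0.55)(0.70) − (-0.30)(-0.35) = 0.2800
  C_23 = −[(0.55)(-0.40) − (-0.10)(-0.35)] = 0.2550
  C_31 = (-0.10)(-0.30) − (-0.30)(0.80) = 0.2700
  C_32 = −[(0.55)(-0.30) − (-0.30)(-0.10)] = 0.1950
  C_33 = (0.55)(0.80) − (-0.10)(-0.10) = 0.4300
det(I−A) = Σ_j (I−A)_1j·C_1j = (0.55)(0.4400) + (-0.10)(0.1750) + (-0.30)(0.3200) = 0.1285
adj(I−A) = Cᵀ =
  [ 0.4400   0.1900   0.2700]
  [ 0.1750   0.2800   0.1950]
  [ 0.3200   0.2550   0.4300]
(I − A)⁻¹ = adj(I−A) / det(I−A) ≈
  [   3.4241     1.4786     2.1012]
  [   1.3619     2.1790     1.5175]
  [   2.4903     1.9844     3.3463]
First solve x = (I − A)⁻¹ d = adj(I−A)·d / det(I−A); in particular x_C = (0.4400·300 + 0.1900·50 + 0.2700·550) / 0.1285 = 290.00 / 0.1285 ≈ 2256.8093.
Intermediate flow from F to C: z_FC = a_FC · x_C = 0.10 × 290.00 / 0.1285 = 29.00 / 0.1285 ≈ 225.68.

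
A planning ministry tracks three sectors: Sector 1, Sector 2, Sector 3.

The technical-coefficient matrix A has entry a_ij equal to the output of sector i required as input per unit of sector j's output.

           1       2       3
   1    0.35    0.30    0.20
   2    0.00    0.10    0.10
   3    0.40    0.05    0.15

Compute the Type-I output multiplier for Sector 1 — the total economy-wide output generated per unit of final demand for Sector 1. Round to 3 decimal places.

I − A =
  [   0.65    -0.30    -0.20]
  [   0.00     0.90    -0.10]
  [  -0.40    -0.05     0.85]
Cofactors of I−A, C_ij = (−1)^(i+j)·(minor ij) (rows/columns in the sector order above):
  C_11 = (0.90)(0.85) − (-0.10)(-0.05) = 0.7600
  C_12 = −[(0.00)(0.85) − (-0.10)(-0.40)] = 0.0400
  C_13 = (0.00)(-0.05) − (0.90)(-0.40) = 0.3600
  C_21 = −[(-0.30)(0.85) − (-0.20)(-0.05)] = 0.2650
  C_22 = (0.65)(0.85) − (-0.20)(-0.40) = 0.4725
  C_23 = −[(0.65)(-0.05) − (-0.30)(-0.40)] = 0.1525
  C_31 = (-0.30)(-0.10) − (-0.20)(0.90) = 0.2100
  C_32 = −[(0.65)(-0.10) − (-0.20)(0.00)] = 0.0650
  C_33 = (0.65)(0.90) − (-0.30)(0.00) = 0.5850
det(I−A) = Σ_j (I−A)_1j·C_1j = (0.65)(0.7600) + (-0.30)(0.0400) + (-0.20)(0.3600) = 0.4100
adj(I−A) = Cᵀ =
  [ 0.7600   0.2650   0.2100]
  [ 0.0400   0.4725   0.0650]
  [ 0.3600   0.1525   0.5850]
(I − A)⁻¹ = adj(I−A) / det(I−A) ≈
  [   1.8537     0.6463     0.5122]
  [   0.0976     1.1524     0.1585]
  [   0.8780     0.3720     1.4268]
The output multiplier for sector j is the column-j sum of the Leontief inverse (I − A)⁻¹ = adj(I−A) / det(I−A).
Column 1 of adj(I−A): (0.7600, 0.0400, 0.3600); det(I−A) = 0.4100.
m_1 = (0.7600 + 0.0400 + 0.3600) / 0.4100 = 1.16 / 0.4100 ≈ 2.829.

m_1 = 2.829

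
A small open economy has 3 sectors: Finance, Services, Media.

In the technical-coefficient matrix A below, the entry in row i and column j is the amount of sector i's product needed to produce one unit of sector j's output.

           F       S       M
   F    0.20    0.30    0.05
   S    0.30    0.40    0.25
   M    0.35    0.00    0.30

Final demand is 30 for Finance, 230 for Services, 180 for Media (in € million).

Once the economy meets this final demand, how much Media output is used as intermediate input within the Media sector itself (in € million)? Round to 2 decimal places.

I − A =
  [   0.80    -0.30    -0.05]
  [  -0.30     0.60    -0.25]
  [  -0.35     0.00     0.70]
Cofactors of I−A, C_ij = (−1)^(i+j)·(minor ij) (rows/columns in the sector order above):
  C_11 = (0.60)(0.70) − (-0.25)(0.00) = 0.4200
  C_12 = −[(-0.30)(0.70) − (-0.25)(-0.35)] = 0.2975
  C_13 = (-0.30)(0.00) − (0.60)(-0.35) = 0.2100
  C_21 = −[(-0.30)(0.70) − (-0.05)(0.00)] = 0.2100
  C_22 = (0.80)(0.70) − (-0.05)(-0.35) = 0.5425
  C_23 = −[(0.80)(0.00) − (-0.30)(-0.35)] = 0.1050
  C_31 = (-0.30)(-0.25) − (-0.05)(0.60) = 0.1050
  C_32 = −[(0.80)(-0.25) − (-0.05)(-0.30)] = 0.2150
  C_33 = (0.80)(0.60) − (-0.30)(-0.30) = 0.3900
det(I−A) = Σ_j (I−A)_1j·C_1j = (0.80)(0.4200) + (-0.30)(0.2975) + (-0.05)(0.2100) = 0.23625
adj(I−A) = Cᵀ =
  [ 0.4200   0.2100   0.1050]
  [ 0.2975   0.5425   0.2150]
  [ 0.2100   0.1050   0.3900]
(I − A)⁻¹ = adj(I−A) / det(I−A) ≈
  [   1.7778     0.8889     0.4444]
  [   1.2593     2.2963     0.9101]
  [   0.8889     0.4444     1.6508]
First solve x = (I − A)⁻¹ d = adj(I−A)·d / det(I−A); in particular x_M = (0.2100·30 + 0.1050·230 + 0.3900·180) / 0.23625 = 100.65 / 0.23625 ≈ 426.0317.
Intermediate flow from M to M: z_MM = a_MM · x_M = 0.30 × 100.65 / 0.23625 = 30.195 / 0.23625 ≈ 127.81.

z_MM = 127.81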